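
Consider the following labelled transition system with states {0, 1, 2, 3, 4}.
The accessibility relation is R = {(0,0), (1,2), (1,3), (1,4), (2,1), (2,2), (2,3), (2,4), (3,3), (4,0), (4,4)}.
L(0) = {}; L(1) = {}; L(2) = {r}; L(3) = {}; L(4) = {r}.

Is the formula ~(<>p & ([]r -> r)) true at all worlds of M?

Let φ = ~(<>p & ([]r -> r)). Evaluate φ at each world:
  0 (successors {0}): φ is true.
  1 (successors {2, 3, 4}): φ is true.
  2 (successors {1, 2, 3, 4}): φ is true.
  3 (successors {3}): φ is true.
  4 (successors {0, 4}): φ is true.
For instance, at 4:
  At 4: <>p & ([]r -> r) is false, so ~(<>p & ([]r -> r)) is true.
    At 4: <>p is false, []r -> r is true, so <>p & ([]r -> r) is false.
      At 4: <>p requires p at some successor in {0, 4}.
        At 0: p is false.
        At 4: p is false.
      So <>p is false at 4.
      At 4: []r is false, r is true, so []r -> r is true.

Yes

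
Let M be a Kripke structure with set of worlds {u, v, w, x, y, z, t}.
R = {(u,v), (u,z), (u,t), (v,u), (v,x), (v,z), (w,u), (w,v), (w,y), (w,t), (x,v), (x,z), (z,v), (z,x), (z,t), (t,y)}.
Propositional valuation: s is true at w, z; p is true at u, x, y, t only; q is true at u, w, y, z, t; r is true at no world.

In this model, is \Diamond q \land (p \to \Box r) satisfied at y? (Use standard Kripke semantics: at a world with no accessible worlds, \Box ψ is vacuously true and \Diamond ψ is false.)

No

At y: \Diamond q is false, p \to \Box r is true, so \Diamond q \land (p \to \Box r) is false.
  At y: no accessible worlds, so \Diamond q is false.
  At y: p is true, \Box r is true, so p \to \Box r is true.
    At y: no accessible worlds, so \Box r holds vacuously.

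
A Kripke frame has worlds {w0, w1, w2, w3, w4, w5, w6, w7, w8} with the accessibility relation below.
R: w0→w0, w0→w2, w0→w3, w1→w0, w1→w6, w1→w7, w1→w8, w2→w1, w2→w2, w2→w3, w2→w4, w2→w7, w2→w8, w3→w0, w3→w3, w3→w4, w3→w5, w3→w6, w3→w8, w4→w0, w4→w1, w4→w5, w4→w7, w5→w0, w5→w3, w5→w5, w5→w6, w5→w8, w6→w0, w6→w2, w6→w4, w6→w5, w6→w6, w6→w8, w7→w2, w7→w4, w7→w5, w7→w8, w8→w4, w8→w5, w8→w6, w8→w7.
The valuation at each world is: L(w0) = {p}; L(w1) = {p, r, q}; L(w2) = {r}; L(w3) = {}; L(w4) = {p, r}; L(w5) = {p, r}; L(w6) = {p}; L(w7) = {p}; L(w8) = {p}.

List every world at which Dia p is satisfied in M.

w0, w1, w2, w3, w4, w5, w6, w7, w8

Recall that Dia ψ holds at a world iff ψ holds at some accessible world.
Let φ = Dia p. Evaluate φ at each world:
  w0 (successors {w0, w2, w3}): φ is true.
  w1 (successors {w0, w6, w7, w8}): φ is true.
  w2 (successors {w1, w2, w3, w4, w7, w8}): φ is true.
  w3 (successors {w0, w3, w4, w5, w6, w8}): φ is true.
  w4 (successors {w0, w1, w5, w7}): φ is true.
  w5 (successors {w0, w3, w5, w6, w8}): φ is true.
  w6 (successors {w0, w2, w4, w5, w6, w8}): φ is true.
  w7 (successors {w2, w4, w5, w8}): φ is true.
  w8 (successors {w4, w5, w6, w7}): φ is true.
For instance, at w0:
  At w0: Dia p requires p at some successor in {w0, w2, w3}.
    p holds at w0, so Dia p is true at w0.
Satisfying worlds: {w0, w1, w2, w3, w4, w5, w6, w7, w8}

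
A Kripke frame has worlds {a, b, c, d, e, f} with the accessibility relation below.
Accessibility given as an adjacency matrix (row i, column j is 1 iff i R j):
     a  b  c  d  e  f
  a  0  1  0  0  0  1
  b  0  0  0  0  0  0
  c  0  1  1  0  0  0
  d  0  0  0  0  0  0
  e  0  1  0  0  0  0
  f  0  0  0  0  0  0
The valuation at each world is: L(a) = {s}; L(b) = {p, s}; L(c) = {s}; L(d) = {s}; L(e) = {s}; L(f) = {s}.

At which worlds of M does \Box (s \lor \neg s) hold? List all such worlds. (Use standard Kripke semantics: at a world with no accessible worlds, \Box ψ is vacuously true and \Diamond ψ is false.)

Recall that \Box ψ holds at a world iff ψ holds at every accessible world, and \Diamond ψ holds iff ψ holds at some accessible world.
Let φ = \Box (s \lor \neg s). Evaluate φ at each world:
  a (successors {b, f}): φ is true.
  b (successors ∅): φ is true.
  c (successors {b, c}): φ is true.
  d (successors ∅): φ is true.
  e (successors {b}): φ is true.
  f (successors ∅): φ is true.
For instance, at a:
  At a: \Box (s \lor \neg s) requires s \lor \neg s at every successor {b, f}.
    At b: s \lor \neg s is true.
    At f: s \lor \neg s is true.
  So \Box (s \lor \neg s) is true at a.
Satisfying worlds: {a, b, c, d, e, f}

a, b, c, d, e, f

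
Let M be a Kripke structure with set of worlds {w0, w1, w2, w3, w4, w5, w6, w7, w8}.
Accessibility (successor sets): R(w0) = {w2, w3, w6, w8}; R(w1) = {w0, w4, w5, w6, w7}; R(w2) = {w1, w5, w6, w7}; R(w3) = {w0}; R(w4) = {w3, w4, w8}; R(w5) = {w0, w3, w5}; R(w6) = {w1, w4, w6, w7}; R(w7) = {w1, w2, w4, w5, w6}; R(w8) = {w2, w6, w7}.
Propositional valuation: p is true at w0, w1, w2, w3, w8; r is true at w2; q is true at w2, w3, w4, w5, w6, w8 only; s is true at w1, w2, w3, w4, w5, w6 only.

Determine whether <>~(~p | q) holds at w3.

At w3: <>~(~p | q) requires ~(~p | q) at some successor in {w0}.
  ~(~p | q) holds at w0, so <>~(~p | q) is true at w3.

Yes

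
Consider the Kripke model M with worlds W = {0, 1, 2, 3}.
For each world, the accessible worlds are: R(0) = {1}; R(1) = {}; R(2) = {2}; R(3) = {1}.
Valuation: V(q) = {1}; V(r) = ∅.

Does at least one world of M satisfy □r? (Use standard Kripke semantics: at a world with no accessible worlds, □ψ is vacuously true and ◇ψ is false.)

Yes

Let φ = □r. Evaluate φ at each world:
  0 (successors {1}): φ is false.
  1 (successors ∅): φ is true.
  2 (successors {2}): φ is false.
  3 (successors {1}): φ is false.
Detail at 1 (witness):
  At 1: no accessible worlds, so □r holds vacuously.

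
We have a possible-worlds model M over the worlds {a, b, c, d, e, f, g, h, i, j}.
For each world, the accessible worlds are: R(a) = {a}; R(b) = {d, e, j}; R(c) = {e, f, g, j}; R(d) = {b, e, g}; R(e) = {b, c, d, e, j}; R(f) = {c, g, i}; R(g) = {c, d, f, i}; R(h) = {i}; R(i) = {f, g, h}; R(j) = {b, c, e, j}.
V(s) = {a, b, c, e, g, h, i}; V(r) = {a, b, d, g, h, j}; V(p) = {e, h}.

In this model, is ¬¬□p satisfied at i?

At i: ¬□p is true, so ¬¬□p is false.
  At i: □p is false, so ¬□p is true.
    At i: □p requires p at every successor {f, g, h}.
      p fails at f, so □p is false at i.

No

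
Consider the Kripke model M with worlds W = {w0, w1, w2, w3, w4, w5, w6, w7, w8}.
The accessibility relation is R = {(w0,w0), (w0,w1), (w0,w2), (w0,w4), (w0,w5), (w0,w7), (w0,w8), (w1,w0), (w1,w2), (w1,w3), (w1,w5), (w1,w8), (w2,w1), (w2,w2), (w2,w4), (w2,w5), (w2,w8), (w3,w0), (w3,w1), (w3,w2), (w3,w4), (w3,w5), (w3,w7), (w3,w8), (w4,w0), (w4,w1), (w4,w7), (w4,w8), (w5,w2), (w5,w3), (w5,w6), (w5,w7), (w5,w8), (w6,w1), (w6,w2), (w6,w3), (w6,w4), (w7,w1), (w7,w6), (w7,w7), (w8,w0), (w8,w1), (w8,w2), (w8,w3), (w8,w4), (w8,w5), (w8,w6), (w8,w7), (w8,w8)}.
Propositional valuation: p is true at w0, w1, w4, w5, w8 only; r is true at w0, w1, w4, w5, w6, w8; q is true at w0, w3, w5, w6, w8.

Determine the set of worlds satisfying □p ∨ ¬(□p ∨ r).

w2, w3, w7

Let φ = □p ∨ ¬(□p ∨ r). Evaluate φ at each world:
  w0 (successors {w0, w1, w2, w4, w5, w7, w8}): φ is false.
  w1 (successors {w0, w2, w3, w5, w8}): φ is false.
  w2 (successors {w1, w2, w4, w5, w8}): φ is true.
  w3 (successors {w0, w1, w2, w4, w5, w7, w8}): φ is true.
  w4 (successors {w0, w1, w7, w8}): φ is false.
  w5 (successors {w2, w3, w6, w7, w8}): φ is false.
  w6 (successors {w1, w2, w3, w4}): φ is false.
  w7 (successors {w1, w6, w7}): φ is true.
  w8 (successors {w0, w1, w2, w3, w4, w5, w6, w7, w8}): φ is false.
For instance, at w2:
  At w2: □p is false, ¬(□p ∨ r) is true, so □p ∨ ¬(□p ∨ r) is true.
    At w2: □p requires p at every successor {w1, w2, w4, w5, w8}.
      p fails at w2, so □p is false at w2.
    At w2: □p ∨ r is false, so ¬(□p ∨ r) is true.
      At w2: □p is false, r is false, so □p ∨ r is false.
Satisfying worlds: {w2, w3, w7}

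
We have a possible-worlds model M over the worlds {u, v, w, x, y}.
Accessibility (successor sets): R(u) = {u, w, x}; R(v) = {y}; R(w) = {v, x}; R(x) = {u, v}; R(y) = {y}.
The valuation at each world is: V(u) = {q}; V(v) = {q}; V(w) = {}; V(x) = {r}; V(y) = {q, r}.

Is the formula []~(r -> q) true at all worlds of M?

No

Let φ = []~(r -> q). Evaluate φ at each world:
  u (successors {u, w, x}): φ is false.
  v (successors {y}): φ is false.
  w (successors {v, x}): φ is false.
  x (successors {u, v}): φ is false.
  y (successors {y}): φ is false.
Detail at u (counterexample):
  At u: []~(r -> q) requires ~(r -> q) at every successor {u, w, x}.
    ~(r -> q) fails at u, so []~(r -> q) is false at u.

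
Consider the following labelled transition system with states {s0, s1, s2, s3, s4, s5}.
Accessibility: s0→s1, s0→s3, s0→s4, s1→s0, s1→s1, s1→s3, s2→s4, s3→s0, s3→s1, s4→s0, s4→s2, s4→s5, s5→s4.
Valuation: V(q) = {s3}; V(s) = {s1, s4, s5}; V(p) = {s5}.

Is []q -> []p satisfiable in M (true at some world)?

Yes

Let φ = []q -> []p. Evaluate φ at each world:
  s0 (successors {s1, s3, s4}): φ is true.
  s1 (successors {s0, s1, s3}): φ is true.
  s2 (successors {s4}): φ is true.
  s3 (successors {s0, s1}): φ is true.
  s4 (successors {s0, s2, s5}): φ is true.
  s5 (successors {s4}): φ is true.
Detail at s0 (witness):
  At s0: []q is false, []p is false, so []q -> []p is true.
    At s0: []q requires q at every successor {s1, s3, s4}.
      q fails at s1, so []q is false at s0.
    At s0: []p requires p at every successor {s1, s3, s4}.
      p fails at s1, so []p is false at s0.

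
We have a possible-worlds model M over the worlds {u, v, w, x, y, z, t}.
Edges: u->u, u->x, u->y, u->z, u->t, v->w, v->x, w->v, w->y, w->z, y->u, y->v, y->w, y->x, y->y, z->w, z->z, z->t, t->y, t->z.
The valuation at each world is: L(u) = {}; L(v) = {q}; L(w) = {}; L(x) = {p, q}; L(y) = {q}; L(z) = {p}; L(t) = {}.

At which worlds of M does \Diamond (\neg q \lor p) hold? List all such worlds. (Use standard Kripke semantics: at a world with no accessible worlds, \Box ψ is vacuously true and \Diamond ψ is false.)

u, v, w, y, z, t

Let φ = \Diamond (\neg q \lor p). Evaluate φ at each world:
  u (successors {u, x, y, z, t}): φ is true.
  v (successors {w, x}): φ is true.
  w (successors {v, y, z}): φ is true.
  x (successors ∅): φ is false.
  y (successors {u, v, w, x, y}): φ is true.
  z (successors {w, z, t}): φ is true.
  t (successors {y, z}): φ is true.
For instance, at t:
  At t: \Diamond (\neg q \lor p) requires \neg q \lor p at some successor in {y, z}.
    \neg q \lor p holds at z, so \Diamond (\neg q \lor p) is true at t.
Satisfying worlds: {u, v, w, y, z, t}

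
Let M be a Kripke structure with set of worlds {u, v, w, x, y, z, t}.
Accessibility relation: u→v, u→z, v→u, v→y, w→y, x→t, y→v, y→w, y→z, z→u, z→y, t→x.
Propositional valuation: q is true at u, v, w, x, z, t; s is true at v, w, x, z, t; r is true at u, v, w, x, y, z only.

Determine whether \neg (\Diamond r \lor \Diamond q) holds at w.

No

At w: \Diamond r \lor \Diamond q is true, so \neg (\Diamond r \lor \Diamond q) is false.
  At w: \Diamond r is true, \Diamond q is false, so \Diamond r \lor \Diamond q is true.
    At w: \Diamond r requires r at some successor in {y}.
      r holds at y, so \Diamond r is true at w.
    At w: \Diamond q requires q at some successor in {y}.
      At y: q is false.
    So \Diamond q is false at w.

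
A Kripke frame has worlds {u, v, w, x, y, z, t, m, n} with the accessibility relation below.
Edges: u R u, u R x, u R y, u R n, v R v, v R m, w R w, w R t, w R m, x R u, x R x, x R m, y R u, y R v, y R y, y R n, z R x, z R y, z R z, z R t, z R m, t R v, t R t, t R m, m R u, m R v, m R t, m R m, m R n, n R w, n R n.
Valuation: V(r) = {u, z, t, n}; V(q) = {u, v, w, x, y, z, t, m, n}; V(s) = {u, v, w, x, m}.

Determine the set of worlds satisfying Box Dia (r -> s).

u, v, w, x, y, z, t, m, n

Recall that Box ψ holds at a world iff ψ holds at every accessible world, and Dia ψ holds iff ψ holds at some accessible world.
Let φ = Box Dia (r -> s). Evaluate φ at each world:
  u (successors {u, x, y, n}): φ is true.
  v (successors {v, m}): φ is true.
  w (successors {w, t, m}): φ is true.
  x (successors {u, x, m}): φ is true.
  y (successors {u, v, y, n}): φ is true.
  z (successors {x, y, z, t, m}): φ is true.
  t (successors {v, t, m}): φ is true.
  m (successors {u, v, t, m, n}): φ is true.
  n (successors {w, n}): φ is true.
For instance, at u:
  At u: Box Dia (r -> s) requires Dia (r -> s) at every successor {u, x, y, n}.
    At u: Dia (r -> s) is true.
    At x: Dia (r -> s) is true.
    At y: Dia (r -> s) is true.
    At n: Dia (r -> s) is true.
  So Box Dia (r -> s) is true at u.
Satisfying worlds: {u, v, w, x, y, z, t, m, n}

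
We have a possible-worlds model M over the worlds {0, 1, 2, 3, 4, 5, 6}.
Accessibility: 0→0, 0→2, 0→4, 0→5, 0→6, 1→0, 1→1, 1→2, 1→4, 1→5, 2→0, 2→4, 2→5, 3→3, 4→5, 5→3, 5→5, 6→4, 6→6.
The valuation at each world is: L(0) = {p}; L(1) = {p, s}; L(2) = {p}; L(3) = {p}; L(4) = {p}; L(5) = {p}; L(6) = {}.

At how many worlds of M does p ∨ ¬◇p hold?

6

Recall that ◇ψ holds at a world iff ψ holds at some accessible world.
Let φ = p ∨ ¬◇p. Evaluate φ at each world:
  0 (successors {0, 2, 4, 5, 6}): φ is true.
  1 (successors {0, 1, 2, 4, 5}): φ is true.
  2 (successors {0, 4, 5}): φ is true.
  3 (successors {3}): φ is true.
  4 (successors {5}): φ is true.
  5 (successors {3, 5}): φ is true.
  6 (successors {4, 6}): φ is false.
For instance, at 1:
  At 1: p is true, ¬◇p is false, so p ∨ ¬◇p is true.
    At 1: ◇p is true, so ¬◇p is false.
      At 1: ◇p requires p at some successor in {0, 1, 2, 4, 5}.
        p holds at 0, so ◇p is true at 1.
Satisfying worlds: {0, 1, 2, 3, 4, 5}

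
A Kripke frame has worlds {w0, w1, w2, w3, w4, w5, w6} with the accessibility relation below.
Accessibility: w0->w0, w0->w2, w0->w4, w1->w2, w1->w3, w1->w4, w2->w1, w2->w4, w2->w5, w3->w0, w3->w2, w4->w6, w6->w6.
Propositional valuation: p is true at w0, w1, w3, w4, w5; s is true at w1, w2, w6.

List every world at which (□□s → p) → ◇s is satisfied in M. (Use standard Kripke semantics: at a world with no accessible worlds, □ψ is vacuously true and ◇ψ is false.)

Let φ = (□□s → p) → ◇s. Evaluate φ at each world:
  w0 (successors {w0, w2, w4}): φ is true.
  w1 (successors {w2, w3, w4}): φ is true.
  w2 (successors {w1, w4, w5}): φ is true.
  w3 (successors {w0, w2}): φ is true.
  w4 (successors {w6}): φ is true.
  w5 (successors ∅): φ is false.
  w6 (successors {w6}): φ is true.
For instance, at w2:
  At w2: □□s → p is true, ◇s is true, so (□□s → p) → ◇s is true.
    At w2: □□s is false, p is false, so □□s → p is true.
      At w2: □□s requires □s at every successor {w1, w4, w5}.
        □s fails at w1, so □□s is false at w2.
    At w2: ◇s requires s at some successor in {w1, w4, w5}.
      s holds at w1, so ◇s is true at w2.
Satisfying worlds: {w0, w1, w2, w3, w4, w6}

w0, w1, w2, w3, w4, w6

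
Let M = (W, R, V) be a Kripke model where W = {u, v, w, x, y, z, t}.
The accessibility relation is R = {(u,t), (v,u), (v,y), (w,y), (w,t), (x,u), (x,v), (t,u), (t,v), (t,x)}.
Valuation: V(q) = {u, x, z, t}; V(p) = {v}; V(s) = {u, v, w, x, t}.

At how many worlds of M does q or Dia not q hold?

Let φ = q or Dia not q. Evaluate φ at each world:
  u (successors {t}): φ is true.
  v (successors {u, y}): φ is true.
  w (successors {y, t}): φ is true.
  x (successors {u, v}): φ is true.
  y (successors ∅): φ is false.
  z (successors ∅): φ is true.
  t (successors {u, v, x}): φ is true.
For instance, at u:
  At u: q is true, Dia not q is false, so q or Dia not q is true.
    At u: Dia not q requires not q at some successor in {t}.
      At t: not q is false.
    So Dia not q is false at u.
Satisfying worlds: {u, v, w, x, z, t}

6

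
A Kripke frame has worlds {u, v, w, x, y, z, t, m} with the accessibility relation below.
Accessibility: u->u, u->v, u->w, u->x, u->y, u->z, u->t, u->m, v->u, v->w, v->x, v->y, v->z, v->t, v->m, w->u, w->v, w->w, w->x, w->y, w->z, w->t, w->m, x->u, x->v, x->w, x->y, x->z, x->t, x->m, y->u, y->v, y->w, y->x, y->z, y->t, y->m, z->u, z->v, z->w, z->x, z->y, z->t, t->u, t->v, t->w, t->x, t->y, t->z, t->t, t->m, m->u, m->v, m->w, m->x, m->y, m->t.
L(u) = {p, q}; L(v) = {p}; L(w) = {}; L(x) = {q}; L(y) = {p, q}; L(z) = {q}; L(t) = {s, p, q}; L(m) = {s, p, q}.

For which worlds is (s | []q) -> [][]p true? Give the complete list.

Let φ = (s | []q) -> [][]p. Evaluate φ at each world:
  u (successors {u, v, w, x, y, z, t, m}): φ is true.
  v (successors {u, w, x, y, z, t, m}): φ is true.
  w (successors {u, v, w, x, y, z, t, m}): φ is true.
  x (successors {u, v, w, y, z, t, m}): φ is true.
  y (successors {u, v, w, x, z, t, m}): φ is true.
  z (successors {u, v, w, x, y, t}): φ is true.
  t (successors {u, v, w, x, y, z, t, m}): φ is false.
  m (successors {u, v, w, x, y, t}): φ is false.
For instance, at x:
  At x: s | []q is false, [][]p is false, so (s | []q) -> [][]p is true.
    At x: s is false, []q is false, so s | []q is false.
      At x: []q requires q at every successor {u, v, w, y, z, t, m}.
        q fails at v, so []q is false at x.
    At x: [][]p requires []p at every successor {u, v, w, y, z, t, m}.
      []p fails at u, so [][]p is false at x.
Satisfying worlds: {u, v, w, x, y, z}

u, v, w, x, y, z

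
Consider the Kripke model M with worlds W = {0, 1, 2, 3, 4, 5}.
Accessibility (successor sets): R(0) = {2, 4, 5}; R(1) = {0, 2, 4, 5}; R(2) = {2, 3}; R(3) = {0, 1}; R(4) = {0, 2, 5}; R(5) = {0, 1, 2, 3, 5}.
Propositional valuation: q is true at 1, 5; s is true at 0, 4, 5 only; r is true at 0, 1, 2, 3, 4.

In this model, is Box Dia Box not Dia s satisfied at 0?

Recall that Box ψ holds at a world iff ψ holds at every accessible world, and Dia ψ holds iff ψ holds at some accessible world.
At 0: Box Dia Box not Dia s requires Dia Box not Dia s at every successor {2, 4, 5}.
  Dia Box not Dia s fails at 2, so Box Dia Box not Dia s is false at 0.
    At 2: Dia Box not Dia s requires Box not Dia s at some successor in {2, 3}.
      At 2: Box not Dia s is false.
      At 3: Box not Dia s is false.
    So Dia Box not Dia s is false at 2.

No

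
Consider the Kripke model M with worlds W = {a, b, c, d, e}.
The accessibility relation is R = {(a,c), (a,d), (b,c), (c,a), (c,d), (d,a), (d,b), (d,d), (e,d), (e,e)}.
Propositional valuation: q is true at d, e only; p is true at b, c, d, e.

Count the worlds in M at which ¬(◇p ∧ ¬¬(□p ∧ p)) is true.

3

Let φ = ¬(◇p ∧ ¬¬(□p ∧ p)). Evaluate φ at each world:
  a (successors {c, d}): φ is true.
  b (successors {c}): φ is false.
  c (successors {a, d}): φ is true.
  d (successors {a, b, d}): φ is true.
  e (successors {d, e}): φ is false.
For instance, at d:
  At d: ◇p ∧ ¬¬(□p ∧ p) is false, so ¬(◇p ∧ ¬¬(□p ∧ p)) is true.
    At d: ◇p is true, ¬¬(□p ∧ p) is false, so ◇p ∧ ¬¬(□p ∧ p) is false.
      At d: ◇p requires p at some successor in {a, b, d}.
        p holds at b, so ◇p is true at d.
      At d: ¬(□p ∧ p) is true, so ¬¬(□p ∧ p) is false.
Satisfying worlds: {a, c, d}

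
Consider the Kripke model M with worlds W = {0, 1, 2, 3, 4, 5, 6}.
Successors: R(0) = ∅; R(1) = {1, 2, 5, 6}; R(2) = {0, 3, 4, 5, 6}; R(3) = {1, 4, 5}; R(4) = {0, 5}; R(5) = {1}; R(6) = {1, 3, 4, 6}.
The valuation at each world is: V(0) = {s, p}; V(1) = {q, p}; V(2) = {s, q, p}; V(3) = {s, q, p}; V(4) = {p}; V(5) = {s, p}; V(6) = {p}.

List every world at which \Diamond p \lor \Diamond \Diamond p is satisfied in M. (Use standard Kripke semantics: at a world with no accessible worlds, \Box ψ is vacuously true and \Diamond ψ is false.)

1, 2, 3, 4, 5, 6

Let φ = \Diamond p \lor \Diamond \Diamond p. Evaluate φ at each world:
  0 (successors ∅): φ is false.
  1 (successors {1, 2, 5, 6}): φ is true.
  2 (successors {0, 3, 4, 5, 6}): φ is true.
  3 (successors {1, 4, 5}): φ is true.
  4 (successors {0, 5}): φ is true.
  5 (successors {1}): φ is true.
  6 (successors {1, 3, 4, 6}): φ is true.
For instance, at 6:
  At 6: \Diamond p is true, \Diamond \Diamond p is true, so \Diamond p \lor \Diamond \Diamond p is true.
    At 6: \Diamond p requires p at some successor in {1, 3, 4, 6}.
      p holds at 1, so \Diamond p is true at 6.
    At 6: \Diamond \Diamond p requires \Diamond p at some successor in {1, 3, 4, 6}.
      \Diamond p holds at 1, so \Diamond \Diamond p is true at 6.
Satisfying worlds: {1, 2, 3, 4, 5, 6}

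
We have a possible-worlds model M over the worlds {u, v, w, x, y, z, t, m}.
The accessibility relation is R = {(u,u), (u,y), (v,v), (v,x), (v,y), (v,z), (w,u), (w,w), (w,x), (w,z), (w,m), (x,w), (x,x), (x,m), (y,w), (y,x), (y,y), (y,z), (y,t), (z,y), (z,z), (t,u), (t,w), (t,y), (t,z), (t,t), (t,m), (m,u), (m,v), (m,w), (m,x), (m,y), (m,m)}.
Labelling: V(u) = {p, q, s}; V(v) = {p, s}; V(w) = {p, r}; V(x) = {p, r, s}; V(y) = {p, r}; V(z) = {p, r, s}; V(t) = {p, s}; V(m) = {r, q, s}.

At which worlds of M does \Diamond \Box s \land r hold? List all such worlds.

none

Let φ = \Diamond \Box s \land r. Evaluate φ at each world:
  u (successors {u, y}): φ is false.
  v (successors {v, x, y, z}): φ is false.
  w (successors {u, w, x, z, m}): φ is false.
  x (successors {w, x, m}): φ is false.
  y (successors {w, x, y, z, t}): φ is false.
  z (successors {y, z}): φ is false.
  t (successors {u, w, y, z, t, m}): φ is false.
  m (successors {u, v, w, x, y, m}): φ is false.
For instance, at v:
  At v: \Diamond \Box s is false, r is false, so \Diamond \Box s \land r is false.
    At v: \Diamond \Box s requires \Box s at some successor in {v, x, y, z}.
      At v: \Box s is false.
      At x: \Box s is false.
      At y: \Box s is false.
      At z: \Box s is false.
    So \Diamond \Box s is false at v.
Satisfying worlds: none.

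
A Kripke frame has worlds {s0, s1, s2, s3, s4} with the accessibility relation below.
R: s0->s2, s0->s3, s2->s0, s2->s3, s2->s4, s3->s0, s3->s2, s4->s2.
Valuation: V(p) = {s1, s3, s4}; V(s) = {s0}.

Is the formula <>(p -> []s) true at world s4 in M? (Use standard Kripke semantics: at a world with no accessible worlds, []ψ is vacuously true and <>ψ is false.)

Yes

Recall that []ψ holds at a world iff ψ holds at every accessible world, and <>ψ holds iff ψ holds at some accessible world.
At s4: <>(p -> []s) requires p -> []s at some successor in {s2}.
  p -> []s holds at s2, so <>(p -> []s) is true at s4.
    At s2: p is false, []s is false, so p -> []s is true.
      At s2: []s requires s at every successor {s0, s3, s4}.
        s fails at s3, so []s is false at s2.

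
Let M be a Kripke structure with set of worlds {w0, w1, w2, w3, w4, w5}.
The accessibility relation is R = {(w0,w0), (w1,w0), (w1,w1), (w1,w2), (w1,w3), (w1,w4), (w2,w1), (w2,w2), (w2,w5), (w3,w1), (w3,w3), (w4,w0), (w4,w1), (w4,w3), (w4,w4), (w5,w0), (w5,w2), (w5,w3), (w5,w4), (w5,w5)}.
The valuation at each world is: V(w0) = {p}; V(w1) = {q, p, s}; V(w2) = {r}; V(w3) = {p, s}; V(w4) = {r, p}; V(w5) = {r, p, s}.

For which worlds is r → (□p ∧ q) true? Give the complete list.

w0, w1, w3

Let φ = r → (□p ∧ q). Evaluate φ at each world:
  w0 (successors {w0}): φ is true.
  w1 (successors {w0, w1, w2, w3, w4}): φ is true.
  w2 (successors {w1, w2, w5}): φ is false.
  w3 (successors {w1, w3}): φ is true.
  w4 (successors {w0, w1, w3, w4}): φ is false.
  w5 (successors {w0, w2, w3, w4, w5}): φ is false.
For instance, at w4:
  At w4: r is true, □p ∧ q is false, so r → (□p ∧ q) is false.
    At w4: □p is true, q is false, so □p ∧ q is false.
      At w4: □p requires p at every successor {w0, w1, w3, w4}.
        At w0: p is true.
        At w1: p is true.
        At w3: p is true.
        At w4: p is true.
      So □p is true at w4.
Satisfying worlds: {w0, w1, w3}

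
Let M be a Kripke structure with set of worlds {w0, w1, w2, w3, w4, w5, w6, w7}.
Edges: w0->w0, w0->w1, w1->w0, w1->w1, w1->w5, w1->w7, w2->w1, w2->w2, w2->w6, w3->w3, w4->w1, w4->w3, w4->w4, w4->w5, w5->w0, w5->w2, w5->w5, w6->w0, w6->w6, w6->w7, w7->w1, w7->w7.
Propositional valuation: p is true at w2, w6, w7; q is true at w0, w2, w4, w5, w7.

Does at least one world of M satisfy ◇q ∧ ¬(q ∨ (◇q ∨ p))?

No

Let φ = ◇q ∧ ¬(q ∨ (◇q ∨ p)). Evaluate φ at each world:
  w0 (successors {w0, w1}): φ is false.
  w1 (successors {w0, w1, w5, w7}): φ is false.
  w2 (successors {w1, w2, w6}): φ is false.
  w3 (successors {w3}): φ is false.
  w4 (successors {w1, w3, w4, w5}): φ is false.
  w5 (successors {w0, w2, w5}): φ is false.
  w6 (successors {w0, w6, w7}): φ is false.
  w7 (successors {w1, w7}): φ is false.
For instance, at w4:
  At w4: ◇q is true, ¬(q ∨ (◇q ∨ p)) is false, so ◇q ∧ ¬(q ∨ (◇q ∨ p)) is false.
    At w4: ◇q requires q at some successor in {w1, w3, w4, w5}.
      q holds at w4, so ◇q is true at w4.
    At w4: q ∨ (◇q ∨ p) is true, so ¬(q ∨ (◇q ∨ p)) is false.
      At w4: q is true, ◇q ∨ p is true, so q ∨ (◇q ∨ p) is true.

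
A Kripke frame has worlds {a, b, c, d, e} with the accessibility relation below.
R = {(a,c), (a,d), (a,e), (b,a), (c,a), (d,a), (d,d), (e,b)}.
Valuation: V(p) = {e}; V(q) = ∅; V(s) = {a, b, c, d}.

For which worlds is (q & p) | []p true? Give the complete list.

Recall that []ψ holds at a world iff ψ holds at every accessible world, and <>ψ holds iff ψ holds at some accessible world.
Let φ = (q & p) | []p. Evaluate φ at each world:
  a (successors {c, d, e}): φ is false.
  b (successors {a}): φ is false.
  c (successors {a}): φ is false.
  d (successors {a, d}): φ is false.
  e (successors {b}): φ is false.
For instance, at a:
  At a: q & p is false, []p is false, so (q & p) | []p is false.
    At a: []p requires p at every successor {c, d, e}.
      p fails at c, so []p is false at a.
Satisfying worlds: none.

none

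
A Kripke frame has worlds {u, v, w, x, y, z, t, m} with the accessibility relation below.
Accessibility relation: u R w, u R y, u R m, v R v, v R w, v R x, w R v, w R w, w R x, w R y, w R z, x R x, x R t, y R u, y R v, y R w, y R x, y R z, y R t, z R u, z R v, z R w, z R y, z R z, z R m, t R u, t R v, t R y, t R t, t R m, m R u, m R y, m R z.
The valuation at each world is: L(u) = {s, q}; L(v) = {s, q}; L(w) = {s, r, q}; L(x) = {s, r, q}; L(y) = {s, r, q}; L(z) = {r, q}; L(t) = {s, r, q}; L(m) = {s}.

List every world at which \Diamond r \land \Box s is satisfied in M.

u, v, x, t

Recall that \Box ψ holds at a world iff ψ holds at every accessible world, and \Diamond ψ holds iff ψ holds at some accessible world.
Let φ = \Diamond r \land \Box s. Evaluate φ at each world:
  u (successors {w, y, m}): φ is true.
  v (successors {v, w, x}): φ is true.
  w (successors {v, w, x, y, z}): φ is false.
  x (successors {x, t}): φ is true.
  y (successors {u, v, w, x, z, t}): φ is false.
  z (successors {u, v, w, y, z, m}): φ is false.
  t (successors {u, v, y, t, m}): φ is true.
  m (successors {u, y, z}): φ is false.
For instance, at t:
  At t: \Diamond r is true, \Box s is true, so \Diamond r \land \Box s is true.
    At t: \Diamond r requires r at some successor in {u, v, y, t, m}.
      r holds at y, so \Diamond r is true at t.
    At t: \Box s requires s at every successor {u, v, y, t, m}.
      At u: s is true.
      At v: s is true.
      At y: s is true.
      At t: s is true.
      At m: s is true.
    So \Box s is true at t.
Satisfying worlds: {u, v, x, t}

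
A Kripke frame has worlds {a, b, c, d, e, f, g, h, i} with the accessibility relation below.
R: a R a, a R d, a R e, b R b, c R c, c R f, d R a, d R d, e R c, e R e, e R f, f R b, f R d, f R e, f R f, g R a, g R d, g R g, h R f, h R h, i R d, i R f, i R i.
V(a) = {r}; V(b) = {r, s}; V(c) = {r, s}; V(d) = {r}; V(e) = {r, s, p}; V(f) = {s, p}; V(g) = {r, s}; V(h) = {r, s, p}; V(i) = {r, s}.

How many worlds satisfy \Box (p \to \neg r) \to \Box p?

4

Let φ = \Box (p \to \neg r) \to \Box p. Evaluate φ at each world:
  a (successors {a, d, e}): φ is true.
  b (successors {b}): φ is false.
  c (successors {c, f}): φ is false.
  d (successors {a, d}): φ is false.
  e (successors {c, e, f}): φ is true.
  f (successors {b, d, e, f}): φ is true.
  g (successors {a, d, g}): φ is false.
  h (successors {f, h}): φ is true.
  i (successors {d, f, i}): φ is false.
For instance, at d:
  At d: \Box (p \to \neg r) is true, \Box p is false, so \Box (p \to \neg r) \to \Box p is false.
    At d: \Box (p \to \neg r) requires p \to \neg r at every successor {a, d}.
      At a: p \to \neg r is true.
      At d: p \to \neg r is true.
    So \Box (p \to \neg r) is true at d.
    At d: \Box p requires p at every successor {a, d}.
      p fails at a, so \Box p is false at d.
Satisfying worlds: {a, e, f, h}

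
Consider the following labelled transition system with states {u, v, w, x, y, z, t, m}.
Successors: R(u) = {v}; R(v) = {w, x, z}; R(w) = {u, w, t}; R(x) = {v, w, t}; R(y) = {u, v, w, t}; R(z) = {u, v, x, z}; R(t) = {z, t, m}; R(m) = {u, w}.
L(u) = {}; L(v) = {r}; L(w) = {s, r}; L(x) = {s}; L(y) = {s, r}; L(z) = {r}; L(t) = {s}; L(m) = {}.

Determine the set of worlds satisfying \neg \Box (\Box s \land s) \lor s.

Recall that \Box ψ holds at a world iff ψ holds at every accessible world, and \Diamond ψ holds iff ψ holds at some accessible world.
Let φ = \neg \Box (\Box s \land s) \lor s. Evaluate φ at each world:
  u (successors {v}): φ is true.
  v (successors {w, x, z}): φ is true.
  w (successors {u, w, t}): φ is true.
  x (successors {v, w, t}): φ is true.
  y (successors {u, v, w, t}): φ is true.
  z (successors {u, v, x, z}): φ is true.
  t (successors {z, t, m}): φ is true.
  m (successors {u, w}): φ is true.
For instance, at z:
  At z: \neg \Box (\Box s \land s) is true, s is false, so \neg \Box (\Box s \land s) \lor s is true.
    At z: \Box (\Box s \land s) is false, so \neg \Box (\Box s \land s) is true.
      At z: \Box (\Box s \land s) requires \Box s \land s at every successor {u, v, x, z}.
        \Box s \land s fails at u, so \Box (\Box s \land s) is false at z.
Satisfying worlds: {u, v, w, x, y, z, t, m}

u, v, w, x, y, z, t, m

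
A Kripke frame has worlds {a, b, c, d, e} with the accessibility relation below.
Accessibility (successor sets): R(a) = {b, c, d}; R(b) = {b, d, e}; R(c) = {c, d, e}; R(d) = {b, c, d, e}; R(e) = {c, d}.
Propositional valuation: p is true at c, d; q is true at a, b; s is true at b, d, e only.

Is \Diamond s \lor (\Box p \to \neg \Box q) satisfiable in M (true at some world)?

Yes

Let φ = \Diamond s \lor (\Box p \to \neg \Box q). Evaluate φ at each world:
  a (successors {b, c, d}): φ is true.
  b (successors {b, d, e}): φ is true.
  c (successors {c, d, e}): φ is true.
  d (successors {b, c, d, e}): φ is true.
  e (successors {c, d}): φ is true.
Detail at a (witness):
  At a: \Diamond s is true, \Box p \to \neg \Box q is true, so \Diamond s \lor (\Box p \to \neg \Box q) is true.
    At a: \Diamond s requires s at some successor in {b, c, d}.
      s holds at b, so \Diamond s is true at a.
    At a: \Box p is false, \neg \Box q is true, so \Box p \to \neg \Box q is true.
      At a: \Box p requires p at every successor {b, c, d}.
        p fails at b, so \Box p is false at a.
      At a: \Box q is false, so \neg \Box q is true.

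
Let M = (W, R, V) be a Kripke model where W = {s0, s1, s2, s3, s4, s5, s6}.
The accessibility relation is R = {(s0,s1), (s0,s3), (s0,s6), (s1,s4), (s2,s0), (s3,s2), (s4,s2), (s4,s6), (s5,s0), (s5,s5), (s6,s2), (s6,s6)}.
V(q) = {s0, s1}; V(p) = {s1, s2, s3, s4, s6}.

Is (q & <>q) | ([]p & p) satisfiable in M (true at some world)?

Let φ = (q & <>q) | ([]p & p). Evaluate φ at each world:
  s0 (successors {s1, s3, s6}): φ is true.
  s1 (successors {s4}): φ is true.
  s2 (successors {s0}): φ is false.
  s3 (successors {s2}): φ is true.
  s4 (successors {s2, s6}): φ is true.
  s5 (successors {s0, s5}): φ is false.
  s6 (successors {s2, s6}): φ is true.
Detail at s0 (witness):
  At s0: q & <>q is true, []p & p is false, so (q & <>q) | ([]p & p) is true.
    At s0: q is true, <>q is true, so q & <>q is true.
      At s0: <>q requires q at some successor in {s1, s3, s6}.
        q holds at s1, so <>q is true at s0.
    At s0: []p is true, p is false, so []p & p is false.
      At s0: []p requires p at every successor {s1, s3, s6}.
        At s1: p is true.
        At s3: p is true.
        At s6: p is true.
      So []p is true at s0.

Yes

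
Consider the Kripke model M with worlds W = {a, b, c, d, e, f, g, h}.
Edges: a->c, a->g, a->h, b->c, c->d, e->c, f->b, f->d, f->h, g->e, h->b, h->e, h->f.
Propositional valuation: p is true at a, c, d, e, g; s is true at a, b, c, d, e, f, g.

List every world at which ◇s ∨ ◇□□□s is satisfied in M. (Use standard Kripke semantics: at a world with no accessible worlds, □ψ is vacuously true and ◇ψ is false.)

Let φ = ◇s ∨ ◇□□□s. Evaluate φ at each world:
  a (successors {c, g, h}): φ is true.
  b (successors {c}): φ is true.
  c (successors {d}): φ is true.
  d (successors ∅): φ is false.
  e (successors {c}): φ is true.
  f (successors {b, d, h}): φ is true.
  g (successors {e}): φ is true.
  h (successors {b, e, f}): φ is true.
For instance, at a:
  At a: ◇s is true, ◇□□□s is true, so ◇s ∨ ◇□□□s is true.
    At a: ◇s requires s at some successor in {c, g, h}.
      s holds at c, so ◇s is true at a.
    At a: ◇□□□s requires □□□s at some successor in {c, g, h}.
      □□□s holds at c, so ◇□□□s is true at a.
Satisfying worlds: {a, b, c, e, f, g, h}

a, b, c, e, f, g, h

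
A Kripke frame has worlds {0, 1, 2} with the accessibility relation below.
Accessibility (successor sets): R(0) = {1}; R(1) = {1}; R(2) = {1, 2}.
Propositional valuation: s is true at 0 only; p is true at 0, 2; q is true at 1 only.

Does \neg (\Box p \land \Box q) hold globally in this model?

Recall that \Box ψ holds at a world iff ψ holds at every accessible world, and \Diamond ψ holds iff ψ holds at some accessible world.
Let φ = \neg (\Box p \land \Box q). Evaluate φ at each world:
  0 (successors {1}): φ is true.
  1 (successors {1}): φ is true.
  2 (successors {1, 2}): φ is true.
For instance, at 1:
  At 1: \Box p \land \Box q is false, so \neg (\Box p \land \Box q) is true.
    At 1: \Box p is false, \Box q is true, so \Box p \land \Box q is false.
      At 1: \Box p requires p at every successor {1}.
        p fails at 1, so \Box p is false at 1.
      At 1: \Box q requires q at every successor {1}.
        At 1: q is true.
      So \Box q is true at 1.

Yes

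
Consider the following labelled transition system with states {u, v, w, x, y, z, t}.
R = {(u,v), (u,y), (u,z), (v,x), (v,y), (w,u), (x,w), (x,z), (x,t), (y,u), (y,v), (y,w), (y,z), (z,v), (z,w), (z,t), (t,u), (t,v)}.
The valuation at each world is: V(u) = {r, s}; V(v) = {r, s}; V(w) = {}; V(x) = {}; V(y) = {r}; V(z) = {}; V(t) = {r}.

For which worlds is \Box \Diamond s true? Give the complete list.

w, x

Recall that \Box ψ holds at a world iff ψ holds at every accessible world, and \Diamond ψ holds iff ψ holds at some accessible world.
Let φ = \Box \Diamond s. Evaluate φ at each world:
  u (successors {v, y, z}): φ is false.
  v (successors {x, y}): φ is false.
  w (successors {u}): φ is true.
  x (successors {w, z, t}): φ is true.
  y (successors {u, v, w, z}): φ is false.
  z (successors {v, w, t}): φ is false.
  t (successors {u, v}): φ is false.
For instance, at y:
  At y: \Box \Diamond s requires \Diamond s at every successor {u, v, w, z}.
    \Diamond s fails at v, so \Box \Diamond s is false at y.
      At v: \Diamond s requires s at some successor in {x, y}.
        At x: s is false.
        At y: s is false.
      So \Diamond s is false at v.
Satisfying worlds: {w, x}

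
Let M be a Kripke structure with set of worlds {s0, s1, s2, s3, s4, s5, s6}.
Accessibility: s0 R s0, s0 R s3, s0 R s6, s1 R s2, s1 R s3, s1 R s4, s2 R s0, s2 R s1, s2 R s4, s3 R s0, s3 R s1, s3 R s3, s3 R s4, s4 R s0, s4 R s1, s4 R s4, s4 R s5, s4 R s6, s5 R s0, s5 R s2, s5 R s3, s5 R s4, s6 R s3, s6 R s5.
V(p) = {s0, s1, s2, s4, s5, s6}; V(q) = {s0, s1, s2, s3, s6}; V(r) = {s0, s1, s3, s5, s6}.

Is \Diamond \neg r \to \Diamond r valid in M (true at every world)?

Yes

Let φ = \Diamond \neg r \to \Diamond r. Evaluate φ at each world:
  s0 (successors {s0, s3, s6}): φ is true.
  s1 (successors {s2, s3, s4}): φ is true.
  s2 (successors {s0, s1, s4}): φ is true.
  s3 (successors {s0, s1, s3, s4}): φ is true.
  s4 (successors {s0, s1, s4, s5, s6}): φ is true.
  s5 (successors {s0, s2, s3, s4}): φ is true.
  s6 (successors {s3, s5}): φ is true.
For instance, at s2:
  At s2: \Diamond \neg r is true, \Diamond r is true, so \Diamond \neg r \to \Diamond r is true.
    At s2: \Diamond \neg r requires \neg r at some successor in {s0, s1, s4}.
      \neg r holds at s4, so \Diamond \neg r is true at s2.
    At s2: \Diamond r requires r at some successor in {s0, s1, s4}.
      r holds at s0, so \Diamond r is true at s2.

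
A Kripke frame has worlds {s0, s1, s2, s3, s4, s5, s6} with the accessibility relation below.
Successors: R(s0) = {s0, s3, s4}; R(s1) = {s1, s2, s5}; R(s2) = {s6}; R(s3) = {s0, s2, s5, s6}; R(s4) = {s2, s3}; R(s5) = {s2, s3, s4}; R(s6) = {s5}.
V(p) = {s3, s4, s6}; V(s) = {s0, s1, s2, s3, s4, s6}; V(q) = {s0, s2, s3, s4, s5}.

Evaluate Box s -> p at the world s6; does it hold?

Yes

At s6: Box s is false, p is true, so Box s -> p is true.
  At s6: Box s requires s at every successor {s5}.
    s fails at s5, so Box s is false at s6.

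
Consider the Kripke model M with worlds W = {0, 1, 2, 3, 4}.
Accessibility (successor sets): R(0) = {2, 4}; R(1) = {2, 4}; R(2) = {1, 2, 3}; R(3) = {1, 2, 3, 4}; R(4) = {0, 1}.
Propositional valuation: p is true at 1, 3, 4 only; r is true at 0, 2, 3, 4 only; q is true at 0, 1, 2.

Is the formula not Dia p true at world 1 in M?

No

At 1: Dia p is true, so not Dia p is false.
  At 1: Dia p requires p at some successor in {2, 4}.
    p holds at 4, so Dia p is true at 1.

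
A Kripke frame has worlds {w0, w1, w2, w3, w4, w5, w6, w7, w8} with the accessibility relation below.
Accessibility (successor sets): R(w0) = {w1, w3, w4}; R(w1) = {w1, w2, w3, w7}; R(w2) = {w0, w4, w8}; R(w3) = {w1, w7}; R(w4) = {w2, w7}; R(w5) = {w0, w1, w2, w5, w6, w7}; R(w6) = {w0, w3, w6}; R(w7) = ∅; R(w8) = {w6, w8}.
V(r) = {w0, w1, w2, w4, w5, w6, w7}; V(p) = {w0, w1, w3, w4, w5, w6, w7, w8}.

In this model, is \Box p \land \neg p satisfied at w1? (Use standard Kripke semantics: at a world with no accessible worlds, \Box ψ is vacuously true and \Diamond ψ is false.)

No

Recall that \Box ψ holds at a world iff ψ holds at every accessible world, and \Diamond ψ holds iff ψ holds at some accessible world.
At w1: \Box p is false, \neg p is false, so \Box p \land \neg p is false.
  At w1: \Box p requires p at every successor {w1, w2, w3, w7}.
    p fails at w2, so \Box p is false at w1.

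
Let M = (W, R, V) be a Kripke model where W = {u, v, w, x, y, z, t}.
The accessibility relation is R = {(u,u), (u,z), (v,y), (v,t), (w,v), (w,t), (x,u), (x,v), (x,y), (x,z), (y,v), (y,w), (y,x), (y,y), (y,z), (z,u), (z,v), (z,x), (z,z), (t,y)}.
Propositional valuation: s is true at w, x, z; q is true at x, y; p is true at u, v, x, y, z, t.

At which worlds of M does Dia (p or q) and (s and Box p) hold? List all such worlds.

Let φ = Dia (p or q) and (s and Box p). Evaluate φ at each world:
  u (successors {u, z}): φ is false.
  v (successors {y, t}): φ is false.
  w (successors {v, t}): φ is true.
  x (successors {u, v, y, z}): φ is true.
  y (successors {v, w, x, y, z}): φ is false.
  z (successors {u, v, x, z}): φ is true.
  t (successors {y}): φ is false.
For instance, at x:
  At x: Dia (p or q) is true, s and Box p is true, so Dia (p or q) and (s and Box p) is true.
    At x: Dia (p or q) requires p or q at some successor in {u, v, y, z}.
      p or q holds at u, so Dia (p or q) is true at x.
    At x: s is true, Box p is true, so s and Box p is true.
      At x: Box p requires p at every successor {u, v, y, z}.
        At u: p is true.
        At v: p is true.
        At y: p is true.
        At z: p is true.
      So Box p is true at x.
Satisfying worlds: {w, x, z}

w, x, z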